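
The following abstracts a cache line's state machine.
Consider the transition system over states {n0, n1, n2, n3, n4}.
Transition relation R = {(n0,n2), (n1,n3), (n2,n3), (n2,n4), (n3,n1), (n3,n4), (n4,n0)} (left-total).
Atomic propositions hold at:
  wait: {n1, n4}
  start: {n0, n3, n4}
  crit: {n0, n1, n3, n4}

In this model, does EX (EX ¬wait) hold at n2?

Yes

Sat(¬wait) = {n0, n2, n3}
Sat(EX ¬wait) = {s : some successor in {n0, n2, n3}} = {n0, n1, n2, n4}
Sat(EX (EX ¬wait)) = {s : some successor in {n0, n1, n2, n4}} = {n0, n2, n3, n4}
n2 ∈ Sat(EX (EX ¬wait)) = {n0, n2, n3, n4}, so the formula holds at n2.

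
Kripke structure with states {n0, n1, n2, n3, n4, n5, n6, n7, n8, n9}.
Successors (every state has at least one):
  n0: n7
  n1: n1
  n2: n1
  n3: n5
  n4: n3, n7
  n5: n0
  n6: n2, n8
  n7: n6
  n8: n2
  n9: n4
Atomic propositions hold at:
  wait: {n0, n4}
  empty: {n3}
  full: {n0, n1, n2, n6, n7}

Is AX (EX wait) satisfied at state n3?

Yes

Sat(EX wait) = {s : some successor in {n0, n4}} = {n5, n9}
Sat(AX (EX wait)) = {s : every successor in {n5, n9}} = {n3}
n3 ∈ Sat(AX (EX wait)) = {n3}, so the formula holds at n3.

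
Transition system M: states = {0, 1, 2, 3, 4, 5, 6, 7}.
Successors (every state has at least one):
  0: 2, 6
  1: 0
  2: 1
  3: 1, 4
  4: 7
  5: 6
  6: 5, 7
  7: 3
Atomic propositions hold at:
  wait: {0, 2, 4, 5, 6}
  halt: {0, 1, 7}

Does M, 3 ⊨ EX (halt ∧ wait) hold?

Sat(halt ∧ wait) = {0}
Sat(EX (halt ∧ wait)) = {s : some successor in {0}} = {1}
3 ∉ Sat(EX (halt ∧ wait)) = {1}, so the formula does not hold at 3.

No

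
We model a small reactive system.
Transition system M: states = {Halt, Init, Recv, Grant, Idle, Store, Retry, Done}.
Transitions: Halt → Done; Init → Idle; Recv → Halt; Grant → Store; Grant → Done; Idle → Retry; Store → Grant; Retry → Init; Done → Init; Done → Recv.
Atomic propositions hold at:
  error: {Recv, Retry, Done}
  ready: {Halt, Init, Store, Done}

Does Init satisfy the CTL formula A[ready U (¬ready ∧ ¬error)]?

Sat(¬ready) = {Recv, Grant, Idle, Retry}
Sat(¬error) = {Halt, Init, Grant, Idle, Store}
Sat(¬ready ∧ ¬error) = {Grant, Idle}
A[ready U (¬ready ∧ ¬error)]: least fixpoint, start Z0 = Sat((¬ready ∧ ¬error)) = {Grant, Idle}, add states in Sat(ready) with every successor in Z. Z1 = {Init, Grant, Idle, Store}; fixed.
Sat(A[ready U (¬ready ∧ ¬error)]) = {Init, Grant, Idle, Store}
Init ∈ Sat(A[ready U (¬ready ∧ ¬error)]) = {Init, Grant, Idle, Store}, so the formula holds at Init.

Yes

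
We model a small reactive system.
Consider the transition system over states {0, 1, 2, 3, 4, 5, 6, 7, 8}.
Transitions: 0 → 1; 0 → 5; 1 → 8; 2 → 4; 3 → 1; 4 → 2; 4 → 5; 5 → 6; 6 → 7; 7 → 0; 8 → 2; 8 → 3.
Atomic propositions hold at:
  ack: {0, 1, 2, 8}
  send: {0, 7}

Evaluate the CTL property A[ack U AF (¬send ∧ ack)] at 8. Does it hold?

Yes

Sat(¬send) = {1, 2, 3, 4, 5, 6, 8}
Sat(¬send ∧ ack) = {1, 2, 8}
AF (¬send ∧ ack): least fixpoint, start Z0 = {1, 2, 8}, add states with every successor in Z. Z1 = {1, 2, 3, 8}; fixed.
Sat(AF (¬send ∧ ack)) = {1, 2, 3, 8}
A[ack U AF (¬send ∧ ack)]: least fixpoint, start Z0 = Sat(AF (¬send ∧ ack)) = {1, 2, 3, 8}, add states in Sat(ack) with every successor in Z. Already a fixed point.
Sat(A[ack U AF (¬send ∧ ack)]) = {1, 2, 3, 8}
8 ∈ Sat(A[ack U AF (¬send ∧ ack)]) = {1, 2, 3, 8}, so the formula holds at 8.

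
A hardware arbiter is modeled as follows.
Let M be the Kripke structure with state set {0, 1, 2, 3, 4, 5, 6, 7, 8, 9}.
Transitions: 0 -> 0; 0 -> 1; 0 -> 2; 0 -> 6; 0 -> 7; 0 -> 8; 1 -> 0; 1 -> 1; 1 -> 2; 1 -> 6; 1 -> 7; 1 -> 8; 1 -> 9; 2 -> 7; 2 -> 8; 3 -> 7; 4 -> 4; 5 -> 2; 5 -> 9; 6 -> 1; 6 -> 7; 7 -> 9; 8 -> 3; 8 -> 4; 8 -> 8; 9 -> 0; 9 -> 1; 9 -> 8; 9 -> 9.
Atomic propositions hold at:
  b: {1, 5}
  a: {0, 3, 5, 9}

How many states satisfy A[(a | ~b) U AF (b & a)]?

Sat(~b) = {0, 2, 3, 4, 6, 7, 8, 9}
Sat(a | ~b) = {0, 2, 3, 4, 5, 6, 7, 8, 9}
Sat(b & a) = {5}
AF (b & a): least fixpoint, start Z0 = {5}, add states with every successor in Z. Already a fixed point.
Sat(AF (b & a)) = {5}
A[(a | ~b) U AF (b & a)]: least fixpoint, start Z0 = Sat(AF (b & a)) = {5}, add states in Sat(a | ~b) with every successor in Z. Already a fixed point.
Sat(A[(a | ~b) U AF (b & a)]) = {5}
|Sat(A[(a | ~b) U AF (b & a)])| = |{5}| = 1.

1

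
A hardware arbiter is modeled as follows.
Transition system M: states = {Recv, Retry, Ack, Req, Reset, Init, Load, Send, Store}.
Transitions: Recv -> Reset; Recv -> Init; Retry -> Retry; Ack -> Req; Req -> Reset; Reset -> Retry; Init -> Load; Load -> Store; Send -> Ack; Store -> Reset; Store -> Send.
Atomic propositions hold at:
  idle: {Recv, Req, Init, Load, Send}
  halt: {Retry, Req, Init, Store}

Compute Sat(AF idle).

{Recv, Ack, Req, Init, Load, Send}

AF idle: least fixpoint, start Z0 = {Recv, Req, Init, Load, Send}, add states with every successor in Z. Z1 = {Recv, Ack, Req, Init, Load, Send}; fixed.
Sat(AF idle) = {Recv, Ack, Req, Init, Load, Send}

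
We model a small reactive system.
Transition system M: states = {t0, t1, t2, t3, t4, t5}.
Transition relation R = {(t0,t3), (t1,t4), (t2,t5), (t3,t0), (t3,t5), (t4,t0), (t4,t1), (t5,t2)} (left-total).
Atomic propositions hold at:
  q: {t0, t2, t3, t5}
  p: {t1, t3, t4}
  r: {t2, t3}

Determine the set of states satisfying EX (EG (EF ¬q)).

{t1, t4}

Sat(¬q) = {t1, t4}
EF ¬q: least fixpoint, start Z0 = {t1, t4}, add states with some successor in Z. Already a fixed point.
Sat(EF ¬q) = {t1, t4}
EG (EF ¬q): greatest fixpoint, start Z0 = {t1, t4}, keep only states in Sat with some successor in Z. Already a fixed point.
Sat(EG (EF ¬q)) = {t1, t4}
Sat(EX (EG (EF ¬q))) = {s : some successor in {t1, t4}} = {t1, t4}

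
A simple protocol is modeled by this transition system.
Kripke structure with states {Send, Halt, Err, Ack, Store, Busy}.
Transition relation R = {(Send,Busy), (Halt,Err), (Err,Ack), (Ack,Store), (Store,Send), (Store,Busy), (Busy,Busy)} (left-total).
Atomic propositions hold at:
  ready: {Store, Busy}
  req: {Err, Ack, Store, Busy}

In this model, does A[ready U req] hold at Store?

A[ready U req]: least fixpoint, start Z0 = Sat(req) = {Err, Ack, Store, Busy}, add states in Sat(ready) with every successor in Z. Already a fixed point.
Sat(A[ready U req]) = {Err, Ack, Store, Busy}
Store ∈ Sat(A[ready U req]) = {Err, Ack, Store, Busy}, so the formula holds at Store.

Yes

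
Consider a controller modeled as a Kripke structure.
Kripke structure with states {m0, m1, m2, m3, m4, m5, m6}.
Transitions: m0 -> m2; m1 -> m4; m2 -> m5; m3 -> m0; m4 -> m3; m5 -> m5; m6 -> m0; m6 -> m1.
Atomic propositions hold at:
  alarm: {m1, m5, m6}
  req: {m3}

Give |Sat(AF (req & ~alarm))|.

3

Sat(~alarm) = {m0, m2, m3, m4}
Sat(req & ~alarm) = {m3}
AF (req & ~alarm): least fixpoint, start Z0 = {m3}, add states with every successor in Z. Z1 = {m3, m4}; Z2 = {m1, m3, m4}; fixed.
Sat(AF (req & ~alarm)) = {m1, m3, m4}
|Sat(AF (req & ~alarm))| = |{m1, m3, m4}| = 3.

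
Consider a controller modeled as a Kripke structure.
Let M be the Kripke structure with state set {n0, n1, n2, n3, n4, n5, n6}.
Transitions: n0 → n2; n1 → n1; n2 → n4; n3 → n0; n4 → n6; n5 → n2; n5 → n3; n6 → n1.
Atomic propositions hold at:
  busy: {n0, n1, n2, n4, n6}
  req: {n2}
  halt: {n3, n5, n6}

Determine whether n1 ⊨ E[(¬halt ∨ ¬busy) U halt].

Sat(¬halt) = {n0, n1, n2, n4}
Sat(¬busy) = {n3, n5}
Sat(¬halt ∨ ¬busy) = {n0, n1, n2, n3, n4, n5}
E[(¬halt ∨ ¬busy) U halt]: least fixpoint, start Z0 = Sat(halt) = {n3, n5, n6}, add states in Sat(¬halt ∨ ¬busy) with some successor in Z. Z1 = {n3, n4, n5, n6}; Z2 = {n2, n3, n4, n5, n6}; Z3 = {n0, n2, n3, n4, n5, n6}; fixed.
Sat(E[(¬halt ∨ ¬busy) U halt]) = {n0, n2, n3, n4, n5, n6}
n1 ∉ Sat(E[(¬halt ∨ ¬busy) U halt]) = {n0, n2, n3, n4, n5, n6}, so the formula does not hold at n1.

No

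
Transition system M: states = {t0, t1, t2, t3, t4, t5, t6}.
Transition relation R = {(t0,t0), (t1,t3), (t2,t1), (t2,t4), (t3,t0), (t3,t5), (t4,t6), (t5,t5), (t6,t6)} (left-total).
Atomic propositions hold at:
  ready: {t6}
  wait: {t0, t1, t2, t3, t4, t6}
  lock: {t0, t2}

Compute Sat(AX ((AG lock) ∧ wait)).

{t0}

AG lock: greatest fixpoint, start Z0 = {t0, t2}, keep only states in Sat with every successor in Z. Z1 = {t0}; fixed.
Sat(AG lock) = {t0}
Sat((AG lock) ∧ wait) = {t0}
Sat(AX ((AG lock) ∧ wait)) = {s : every successor in {t0}} = {t0}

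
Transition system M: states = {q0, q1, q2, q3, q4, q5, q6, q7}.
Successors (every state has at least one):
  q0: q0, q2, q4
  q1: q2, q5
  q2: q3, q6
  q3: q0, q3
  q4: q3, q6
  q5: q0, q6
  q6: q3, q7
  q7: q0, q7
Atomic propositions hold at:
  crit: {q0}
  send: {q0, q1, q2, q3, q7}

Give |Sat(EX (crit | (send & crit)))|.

4

Sat(send & crit) = {q0}
Sat(crit | (send & crit)) = {q0}
Sat(EX (crit | (send & crit))) = {s : some successor in {q0}} = {q0, q3, q5, q7}
|Sat(EX (crit | (send & crit)))| = |{q0, q3, q5, q7}| = 4.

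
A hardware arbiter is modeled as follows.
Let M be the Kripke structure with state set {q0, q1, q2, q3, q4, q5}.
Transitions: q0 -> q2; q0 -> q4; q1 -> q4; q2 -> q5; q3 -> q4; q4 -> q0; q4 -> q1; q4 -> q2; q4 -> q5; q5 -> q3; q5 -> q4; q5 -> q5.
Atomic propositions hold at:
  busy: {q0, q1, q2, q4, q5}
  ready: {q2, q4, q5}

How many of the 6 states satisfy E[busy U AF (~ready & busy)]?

5

Sat(~ready) = {q0, q1, q3}
Sat(~ready & busy) = {q0, q1}
AF (~ready & busy): least fixpoint, start Z0 = {q0, q1}, add states with every successor in Z. Already a fixed point.
Sat(AF (~ready & busy)) = {q0, q1}
E[busy U AF (~ready & busy)]: least fixpoint, start Z0 = Sat(AF (~ready & busy)) = {q0, q1}, add states in Sat(busy) with some successor in Z. Z1 = {q0, q1, q4}; Z2 = {q0, q1, q4, q5}; Z3 = {q0, q1, q2, q4, q5}; fixed.
Sat(E[busy U AF (~ready & busy)]) = {q0, q1, q2, q4, q5}
|Sat(E[busy U AF (~ready & busy)])| = |{q0, q1, q2, q4, q5}| = 5.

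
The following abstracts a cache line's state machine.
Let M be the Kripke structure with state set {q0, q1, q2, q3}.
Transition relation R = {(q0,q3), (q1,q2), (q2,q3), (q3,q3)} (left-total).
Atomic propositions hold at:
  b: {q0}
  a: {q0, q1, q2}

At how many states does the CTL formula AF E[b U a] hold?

3

E[b U a]: least fixpoint, start Z0 = Sat(a) = {q0, q1, q2}, add states in Sat(b) with some successor in Z. Already a fixed point.
Sat(E[b U a]) = {q0, q1, q2}
AF E[b U a]: least fixpoint, start Z0 = {q0, q1, q2}, add states with every successor in Z. Already a fixed point.
Sat(AF E[b U a]) = {q0, q1, q2}
|Sat(AF E[b U a])| = |{q0, q1, q2}| = 3.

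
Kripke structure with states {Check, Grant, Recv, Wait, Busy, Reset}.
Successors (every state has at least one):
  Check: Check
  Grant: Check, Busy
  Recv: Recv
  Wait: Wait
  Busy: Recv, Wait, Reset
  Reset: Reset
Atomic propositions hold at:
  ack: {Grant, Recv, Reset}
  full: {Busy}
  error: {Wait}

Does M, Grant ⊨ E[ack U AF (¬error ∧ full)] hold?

Sat(¬error) = {Check, Grant, Recv, Busy, Reset}
Sat(¬error ∧ full) = {Busy}
AF (¬error ∧ full): least fixpoint, start Z0 = {Busy}, add states with every successor in Z. Already a fixed point.
Sat(AF (¬error ∧ full)) = {Busy}
E[ack U AF (¬error ∧ full)]: least fixpoint, start Z0 = Sat(AF (¬error ∧ full)) = {Busy}, add states in Sat(ack) with some successor in Z. Z1 = {Grant, Busy}; fixed.
Sat(E[ack U AF (¬error ∧ full)]) = {Grant, Busy}
Grant ∈ Sat(E[ack U AF (¬error ∧ full)]) = {Grant, Busy}, so the formula holds at Grant.

Yes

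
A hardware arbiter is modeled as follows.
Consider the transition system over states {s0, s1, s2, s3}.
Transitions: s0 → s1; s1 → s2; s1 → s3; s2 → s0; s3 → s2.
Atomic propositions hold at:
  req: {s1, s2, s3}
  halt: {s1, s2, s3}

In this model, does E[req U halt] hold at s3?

Yes

E[req U halt]: least fixpoint, start Z0 = Sat(halt) = {s1, s2, s3}, add states in Sat(req) with some successor in Z. Already a fixed point.
Sat(E[req U halt]) = {s1, s2, s3}
s3 ∈ Sat(E[req U halt]) = {s1, s2, s3}, so the formula holds at s3.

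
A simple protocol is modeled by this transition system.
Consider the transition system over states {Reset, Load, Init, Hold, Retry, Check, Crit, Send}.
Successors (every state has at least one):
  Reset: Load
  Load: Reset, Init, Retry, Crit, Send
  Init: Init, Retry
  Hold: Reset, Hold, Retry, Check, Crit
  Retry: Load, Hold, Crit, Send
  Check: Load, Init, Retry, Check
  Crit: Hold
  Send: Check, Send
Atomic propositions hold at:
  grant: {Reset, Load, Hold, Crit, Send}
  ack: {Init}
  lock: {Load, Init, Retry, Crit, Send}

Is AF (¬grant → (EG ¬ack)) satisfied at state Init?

Sat(¬grant) = {Init, Retry, Check}
Sat(¬ack) = {Reset, Load, Hold, Retry, Check, Crit, Send}
EG ¬ack: greatest fixpoint, start Z0 = {Reset, Load, Hold, Retry, Check, Crit, Send}, keep only states in Sat with some successor in Z. Already a fixed point.
Sat(EG ¬ack) = {Reset, Load, Hold, Retry, Check, Crit, Send}
Sat(¬grant → (EG ¬ack)) = {Reset, Load, Hold, Retry, Check, Crit, Send}
AF (¬grant → (EG ¬ack)): least fixpoint, start Z0 = {Reset, Load, Hold, Retry, Check, Crit, Send}, add states with every successor in Z. Already a fixed point.
Sat(AF (¬grant → (EG ¬ack))) = {Reset, Load, Hold, Retry, Check, Crit, Send}
Init ∉ Sat(AF (¬grant → (EG ¬ack))) = {Reset, Load, Hold, Retry, Check, Crit, Send}, so the formula does not hold at Init.

No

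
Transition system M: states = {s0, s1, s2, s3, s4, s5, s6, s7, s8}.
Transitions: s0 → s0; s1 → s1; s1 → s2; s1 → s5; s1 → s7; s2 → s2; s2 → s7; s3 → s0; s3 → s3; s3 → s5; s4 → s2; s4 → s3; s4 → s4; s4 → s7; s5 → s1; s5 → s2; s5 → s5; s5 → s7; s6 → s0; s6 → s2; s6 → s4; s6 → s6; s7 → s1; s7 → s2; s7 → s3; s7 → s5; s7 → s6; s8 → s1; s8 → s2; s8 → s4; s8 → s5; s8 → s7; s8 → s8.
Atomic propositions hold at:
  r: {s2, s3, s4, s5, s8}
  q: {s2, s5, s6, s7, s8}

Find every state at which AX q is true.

Sat(AX q) = {s : every successor in {s2, s5, s6, s7, s8}} = {s2}

{s2}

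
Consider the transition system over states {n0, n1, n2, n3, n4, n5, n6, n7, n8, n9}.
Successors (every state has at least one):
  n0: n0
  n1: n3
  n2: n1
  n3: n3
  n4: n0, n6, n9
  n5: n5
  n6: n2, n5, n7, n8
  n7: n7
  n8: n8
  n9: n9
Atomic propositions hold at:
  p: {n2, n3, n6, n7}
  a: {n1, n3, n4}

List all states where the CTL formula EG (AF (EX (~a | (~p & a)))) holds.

Sat(~a) = {n0, n2, n5, n6, n7, n8, n9}
Sat(~p) = {n0, n1, n4, n5, n8, n9}
Sat(~p & a) = {n1, n4}
Sat(~a | (~p & a)) = {n0, n1, n2, n4, n5, n6, n7, n8, n9}
Sat(EX (~a | (~p & a))) = {s : some successor in {n0, n1, n2, n4, n5, n6, n7, n8, n9}} = {n0, n2, n4, n5, n6, n7, n8, n9}
AF (EX (~a | (~p & a))): least fixpoint, start Z0 = {n0, n2, n4, n5, n6, n7, n8, n9}, add states with every successor in Z. Already a fixed point.
Sat(AF (EX (~a | (~p & a)))) = {n0, n2, n4, n5, n6, n7, n8, n9}
EG (AF (EX (~a | (~p & a)))): greatest fixpoint, start Z0 = {n0, n2, n4, n5, n6, n7, n8, n9}, keep only states in Sat with some successor in Z. Z1 = {n0, n4, n5, n6, n7, n8, n9}; fixed.
Sat(EG (AF (EX (~a | (~p & a))))) = {n0, n4, n5, n6, n7, n8, n9}

{n0, n4, n5, n6, n7, n8, n9}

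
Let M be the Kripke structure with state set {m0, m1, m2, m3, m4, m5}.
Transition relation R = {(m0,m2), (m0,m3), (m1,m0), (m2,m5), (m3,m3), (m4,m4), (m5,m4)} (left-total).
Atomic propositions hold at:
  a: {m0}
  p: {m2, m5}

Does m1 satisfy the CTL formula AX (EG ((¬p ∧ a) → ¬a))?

Sat(¬p) = {m0, m1, m3, m4}
Sat(¬p ∧ a) = {m0}
Sat(¬a) = {m1, m2, m3, m4, m5}
Sat((¬p ∧ a) → ¬a) = {m1, m2, m3, m4, m5}
EG ((¬p ∧ a) → ¬a): greatest fixpoint, start Z0 = {m1, m2, m3, m4, m5}, keep only states in Sat with some successor in Z. Z1 = {m2, m3, m4, m5}; fixed.
Sat(EG ((¬p ∧ a) → ¬a)) = {m2, m3, m4, m5}
Sat(AX (EG ((¬p ∧ a) → ¬a))) = {s : every successor in {m2, m3, m4, m5}} = {m0, m2, m3, m4, m5}
m1 ∉ Sat(AX (EG ((¬p ∧ a) → ¬a))) = {m0, m2, m3, m4, m5}, so the formula does not hold at m1.

No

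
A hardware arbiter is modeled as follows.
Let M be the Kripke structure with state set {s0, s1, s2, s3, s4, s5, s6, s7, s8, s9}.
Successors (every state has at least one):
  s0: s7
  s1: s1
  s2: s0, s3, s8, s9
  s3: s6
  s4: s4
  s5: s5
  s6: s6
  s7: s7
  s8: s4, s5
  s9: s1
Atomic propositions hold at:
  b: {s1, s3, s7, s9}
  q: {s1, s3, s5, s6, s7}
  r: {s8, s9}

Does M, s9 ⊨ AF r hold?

AF r: least fixpoint, start Z0 = {s8, s9}, add states with every successor in Z. Already a fixed point.
Sat(AF r) = {s8, s9}
s9 ∈ Sat(AF r) = {s8, s9}, so the formula holds at s9.

Yes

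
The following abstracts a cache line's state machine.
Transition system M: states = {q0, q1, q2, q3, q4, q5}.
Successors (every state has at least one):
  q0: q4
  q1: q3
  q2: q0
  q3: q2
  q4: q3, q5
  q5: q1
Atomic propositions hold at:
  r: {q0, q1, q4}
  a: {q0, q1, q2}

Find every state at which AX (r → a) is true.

{q1, q2, q3, q4, q5}

Sat(r → a) = {q0, q1, q2, q3, q5}
Sat(AX (r → a)) = {s : every successor in {q0, q1, q2, q3, q5}} = {q1, q2, q3, q4, q5}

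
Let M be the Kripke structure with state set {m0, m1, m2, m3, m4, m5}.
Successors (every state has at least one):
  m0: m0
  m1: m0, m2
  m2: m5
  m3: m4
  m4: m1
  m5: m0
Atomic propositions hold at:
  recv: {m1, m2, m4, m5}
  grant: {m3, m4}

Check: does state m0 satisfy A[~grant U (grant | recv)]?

No

Sat(~grant) = {m0, m1, m2, m5}
Sat(grant | recv) = {m1, m2, m3, m4, m5}
A[~grant U (grant | recv)]: least fixpoint, start Z0 = Sat((grant | recv)) = {m1, m2, m3, m4, m5}, add states in Sat(~grant) with every successor in Z. Already a fixed point.
Sat(A[~grant U (grant | recv)]) = {m1, m2, m3, m4, m5}
m0 ∉ Sat(A[~grant U (grant | recv)]) = {m1, m2, m3, m4, m5}, so the formula does not hold at m0.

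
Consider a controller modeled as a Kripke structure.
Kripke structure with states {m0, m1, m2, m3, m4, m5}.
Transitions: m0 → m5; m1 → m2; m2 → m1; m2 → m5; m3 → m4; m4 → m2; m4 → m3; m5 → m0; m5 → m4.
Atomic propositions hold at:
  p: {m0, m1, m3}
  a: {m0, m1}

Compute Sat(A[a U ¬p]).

{m0, m1, m2, m4, m5}

Sat(¬p) = {m2, m4, m5}
A[a U ¬p]: least fixpoint, start Z0 = Sat(¬p) = {m2, m4, m5}, add states in Sat(a) with every successor in Z. Z1 = {m0, m1, m2, m4, m5}; fixed.
Sat(A[a U ¬p]) = {m0, m1, m2, m4, m5}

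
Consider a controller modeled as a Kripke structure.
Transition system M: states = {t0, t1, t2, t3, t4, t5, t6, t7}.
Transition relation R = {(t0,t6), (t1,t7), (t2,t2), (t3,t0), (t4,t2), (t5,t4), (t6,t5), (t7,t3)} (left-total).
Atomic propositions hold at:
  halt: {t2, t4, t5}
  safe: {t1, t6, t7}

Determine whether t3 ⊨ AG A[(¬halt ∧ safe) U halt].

Sat(¬halt) = {t0, t1, t3, t6, t7}
Sat(¬halt ∧ safe) = {t1, t6, t7}
A[(¬halt ∧ safe) U halt]: least fixpoint, start Z0 = Sat(halt) = {t2, t4, t5}, add states in Sat(¬halt ∧ safe) with every successor in Z. Z1 = {t2, t4, t5, t6}; fixed.
Sat(A[(¬halt ∧ safe) U halt]) = {t2, t4, t5, t6}
AG A[(¬halt ∧ safe) U halt]: greatest fixpoint, start Z0 = {t2, t4, t5, t6}, keep only states in Sat with every successor in Z. Already a fixed point.
Sat(AG A[(¬halt ∧ safe) U halt]) = {t2, t4, t5, t6}
t3 ∉ Sat(AG A[(¬halt ∧ safe) U halt]) = {t2, t4, t5, t6}, so the formula does not hold at t3.

No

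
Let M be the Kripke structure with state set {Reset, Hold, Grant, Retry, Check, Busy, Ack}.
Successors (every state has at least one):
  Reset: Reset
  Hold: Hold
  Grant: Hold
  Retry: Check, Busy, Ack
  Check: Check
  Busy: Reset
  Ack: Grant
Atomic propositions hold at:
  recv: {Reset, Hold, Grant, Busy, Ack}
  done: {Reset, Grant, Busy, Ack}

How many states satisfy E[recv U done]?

E[recv U done]: least fixpoint, start Z0 = Sat(done) = {Reset, Grant, Busy, Ack}, add states in Sat(recv) with some successor in Z. Already a fixed point.
Sat(E[recv U done]) = {Reset, Grant, Busy, Ack}
|Sat(E[recv U done])| = |{Reset, Grant, Busy, Ack}| = 4.

4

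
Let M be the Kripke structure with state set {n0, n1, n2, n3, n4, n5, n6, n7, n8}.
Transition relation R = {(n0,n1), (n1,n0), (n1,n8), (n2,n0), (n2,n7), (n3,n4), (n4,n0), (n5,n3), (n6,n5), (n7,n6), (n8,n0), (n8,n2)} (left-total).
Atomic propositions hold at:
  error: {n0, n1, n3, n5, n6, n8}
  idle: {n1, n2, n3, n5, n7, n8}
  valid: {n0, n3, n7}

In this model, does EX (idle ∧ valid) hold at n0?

No

Sat(idle ∧ valid) = {n3, n7}
Sat(EX (idle ∧ valid)) = {s : some successor in {n3, n7}} = {n2, n5}
n0 ∉ Sat(EX (idle ∧ valid)) = {n2, n5}, so the formula does not hold at n0.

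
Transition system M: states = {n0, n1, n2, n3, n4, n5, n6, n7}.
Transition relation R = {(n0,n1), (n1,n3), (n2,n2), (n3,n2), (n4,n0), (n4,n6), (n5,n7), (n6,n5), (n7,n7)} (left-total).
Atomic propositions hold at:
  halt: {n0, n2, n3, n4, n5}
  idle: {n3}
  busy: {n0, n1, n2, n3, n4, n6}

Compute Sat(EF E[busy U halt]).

{n0, n1, n2, n3, n4, n5, n6}

E[busy U halt]: least fixpoint, start Z0 = Sat(halt) = {n0, n2, n3, n4, n5}, add states in Sat(busy) with some successor in Z. Z1 = {n0, n1, n2, n3, n4, n5, n6}; fixed.
Sat(E[busy U halt]) = {n0, n1, n2, n3, n4, n5, n6}
EF E[busy U halt]: least fixpoint, start Z0 = {n0, n1, n2, n3, n4, n5, n6}, add states with some successor in Z. Already a fixed point.
Sat(EF E[busy U halt]) = {n0, n1, n2, n3, n4, n5, n6}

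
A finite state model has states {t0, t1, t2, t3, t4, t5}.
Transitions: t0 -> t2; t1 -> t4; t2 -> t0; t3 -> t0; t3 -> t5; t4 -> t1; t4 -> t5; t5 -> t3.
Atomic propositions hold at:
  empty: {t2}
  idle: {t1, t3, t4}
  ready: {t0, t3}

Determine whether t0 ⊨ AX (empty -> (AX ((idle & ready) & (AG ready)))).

No

Sat(idle & ready) = {t3}
AG ready: greatest fixpoint, start Z0 = {t0, t3}, keep only states in Sat with every successor in Z. Z1 = ∅; fixed.
Sat(AG ready) = ∅
Sat((idle & ready) & (AG ready)) = ∅
Sat(AX ((idle & ready) & (AG ready))) = {s : every successor in ∅} = ∅
Sat(empty -> (AX ((idle & ready) & (AG ready)))) = {t0, t1, t3, t4, t5}
Sat(AX (empty -> (AX ((idle & ready) & (AG ready))))) = {s : every successor in {t0, t1, t3, t4, t5}} = {t1, t2, t3, t4, t5}
t0 ∉ Sat(AX (empty -> (AX ((idle & ready) & (AG ready))))) = {t1, t2, t3, t4, t5}, so the formula does not hold at t0.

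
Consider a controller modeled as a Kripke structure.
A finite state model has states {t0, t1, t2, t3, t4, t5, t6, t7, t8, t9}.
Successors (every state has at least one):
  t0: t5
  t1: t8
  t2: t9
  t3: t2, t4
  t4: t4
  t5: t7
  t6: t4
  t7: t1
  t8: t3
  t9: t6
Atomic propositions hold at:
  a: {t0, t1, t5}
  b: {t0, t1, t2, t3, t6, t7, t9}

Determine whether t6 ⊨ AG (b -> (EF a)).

No

EF a: least fixpoint, start Z0 = {t0, t1, t5}, add states with some successor in Z. Z1 = {t0, t1, t5, t7}; fixed.
Sat(EF a) = {t0, t1, t5, t7}
Sat(b -> (EF a)) = {t0, t1, t4, t5, t7, t8}
AG (b -> (EF a)): greatest fixpoint, start Z0 = {t0, t1, t4, t5, t7, t8}, keep only states in Sat with every successor in Z. Z1 = {t0, t1, t4, t5, t7}; Z2 = {t0, t4, t5, t7}; Z3 = {t0, t4, t5}; Z4 = {t0, t4}; Z5 = {t4}; fixed.
Sat(AG (b -> (EF a))) = {t4}
t6 ∉ Sat(AG (b -> (EF a))) = {t4}, so the formula does not hold at t6.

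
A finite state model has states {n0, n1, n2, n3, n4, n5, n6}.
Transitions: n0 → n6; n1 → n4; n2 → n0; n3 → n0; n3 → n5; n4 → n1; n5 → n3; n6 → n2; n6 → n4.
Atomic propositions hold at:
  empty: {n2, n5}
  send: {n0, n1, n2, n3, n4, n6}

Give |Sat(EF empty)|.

5

EF empty: least fixpoint, start Z0 = {n2, n5}, add states with some successor in Z. Z1 = {n2, n3, n5, n6}; Z2 = {n0, n2, n3, n5, n6}; fixed.
Sat(EF empty) = {n0, n2, n3, n5, n6}
|Sat(EF empty)| = |{n0, n2, n3, n5, n6}| = 5.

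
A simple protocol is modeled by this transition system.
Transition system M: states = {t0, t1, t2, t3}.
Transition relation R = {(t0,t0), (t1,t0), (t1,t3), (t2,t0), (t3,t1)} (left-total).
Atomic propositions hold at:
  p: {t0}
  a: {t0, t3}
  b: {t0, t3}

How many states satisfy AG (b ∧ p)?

1

Sat(b ∧ p) = {t0}
AG (b ∧ p): greatest fixpoint, start Z0 = {t0}, keep only states in Sat with every successor in Z. Already a fixed point.
Sat(AG (b ∧ p)) = {t0}
|Sat(AG (b ∧ p))| = |{t0}| = 1.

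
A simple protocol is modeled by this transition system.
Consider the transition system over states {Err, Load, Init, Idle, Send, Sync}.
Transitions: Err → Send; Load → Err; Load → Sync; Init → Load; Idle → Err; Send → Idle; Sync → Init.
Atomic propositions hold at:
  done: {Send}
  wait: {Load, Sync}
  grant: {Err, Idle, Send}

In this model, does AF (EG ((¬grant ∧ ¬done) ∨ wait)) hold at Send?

No

Sat(¬grant) = {Load, Init, Sync}
Sat(¬done) = {Err, Load, Init, Idle, Sync}
Sat(¬grant ∧ ¬done) = {Load, Init, Sync}
Sat((¬grant ∧ ¬done) ∨ wait) = {Load, Init, Sync}
EG ((¬grant ∧ ¬done) ∨ wait): greatest fixpoint, start Z0 = {Load, Init, Sync}, keep only states in Sat with some successor in Z. Already a fixed point.
Sat(EG ((¬grant ∧ ¬done) ∨ wait)) = {Load, Init, Sync}
AF (EG ((¬grant ∧ ¬done) ∨ wait)): least fixpoint, start Z0 = {Load, Init, Sync}, add states with every successor in Z. Already a fixed point.
Sat(AF (EG ((¬grant ∧ ¬done) ∨ wait))) = {Load, Init, Sync}
Send ∉ Sat(AF (EG ((¬grant ∧ ¬done) ∨ wait))) = {Load, Init, Sync}, so the formula does not hold at Send.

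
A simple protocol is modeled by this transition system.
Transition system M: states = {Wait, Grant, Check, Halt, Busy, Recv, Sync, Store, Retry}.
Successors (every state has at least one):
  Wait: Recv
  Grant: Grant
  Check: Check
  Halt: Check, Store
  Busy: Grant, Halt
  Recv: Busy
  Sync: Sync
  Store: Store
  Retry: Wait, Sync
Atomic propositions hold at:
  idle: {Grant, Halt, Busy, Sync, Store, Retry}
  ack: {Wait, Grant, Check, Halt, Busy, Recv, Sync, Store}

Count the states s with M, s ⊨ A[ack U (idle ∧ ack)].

Sat(idle ∧ ack) = {Grant, Halt, Busy, Sync, Store}
A[ack U (idle ∧ ack)]: least fixpoint, start Z0 = Sat((idle ∧ ack)) = {Grant, Halt, Busy, Sync, Store}, add states in Sat(ack) with every successor in Z. Z1 = {Grant, Halt, Busy, Recv, Sync, Store}; Z2 = {Wait, Grant, Halt, Busy, Recv, Sync, Store}; fixed.
Sat(A[ack U (idle ∧ ack)]) = {Wait, Grant, Halt, Busy, Recv, Sync, Store}
|Sat(A[ack U (idle ∧ ack)])| = |{Wait, Grant, Halt, Busy, Recv, Sync, Store}| = 7.

7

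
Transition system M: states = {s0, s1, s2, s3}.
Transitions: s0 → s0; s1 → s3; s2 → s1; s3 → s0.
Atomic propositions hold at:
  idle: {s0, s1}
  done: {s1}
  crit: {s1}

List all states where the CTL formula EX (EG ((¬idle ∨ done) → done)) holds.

Sat(¬idle) = {s2, s3}
Sat(¬idle ∨ done) = {s1, s2, s3}
Sat((¬idle ∨ done) → done) = {s0, s1}
EG ((¬idle ∨ done) → done): greatest fixpoint, start Z0 = {s0, s1}, keep only states in Sat with some successor in Z. Z1 = {s0}; fixed.
Sat(EG ((¬idle ∨ done) → done)) = {s0}
Sat(EX (EG ((¬idle ∨ done) → done))) = {s : some successor in {s0}} = {s0, s3}

{s0, s3}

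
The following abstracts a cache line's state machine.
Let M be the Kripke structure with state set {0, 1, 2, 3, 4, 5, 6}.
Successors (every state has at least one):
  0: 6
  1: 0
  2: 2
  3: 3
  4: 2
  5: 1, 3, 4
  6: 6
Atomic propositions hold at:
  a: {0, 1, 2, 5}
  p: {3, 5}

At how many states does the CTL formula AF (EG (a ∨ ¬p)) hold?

6

Sat(¬p) = {0, 1, 2, 4, 6}
Sat(a ∨ ¬p) = {0, 1, 2, 4, 5, 6}
EG (a ∨ ¬p): greatest fixpoint, start Z0 = {0, 1, 2, 4, 5, 6}, keep only states in Sat with some successor in Z. Already a fixed point.
Sat(EG (a ∨ ¬p)) = {0, 1, 2, 4, 5, 6}
AF (EG (a ∨ ¬p)): least fixpoint, start Z0 = {0, 1, 2, 4, 5, 6}, add states with every successor in Z. Already a fixed point.
Sat(AF (EG (a ∨ ¬p))) = {0, 1, 2, 4, 5, 6}
|Sat(AF (EG (a ∨ ¬p)))| = |{0, 1, 2, 4, 5, 6}| = 6.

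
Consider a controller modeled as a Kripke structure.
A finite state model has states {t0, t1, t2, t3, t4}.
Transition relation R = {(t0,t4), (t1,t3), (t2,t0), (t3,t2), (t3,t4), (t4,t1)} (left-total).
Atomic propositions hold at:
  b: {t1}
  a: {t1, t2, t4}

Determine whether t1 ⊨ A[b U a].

A[b U a]: least fixpoint, start Z0 = Sat(a) = {t1, t2, t4}, add states in Sat(b) with every successor in Z. Already a fixed point.
Sat(A[b U a]) = {t1, t2, t4}
t1 ∈ Sat(A[b U a]) = {t1, t2, t4}, so the formula holds at t1.

Yes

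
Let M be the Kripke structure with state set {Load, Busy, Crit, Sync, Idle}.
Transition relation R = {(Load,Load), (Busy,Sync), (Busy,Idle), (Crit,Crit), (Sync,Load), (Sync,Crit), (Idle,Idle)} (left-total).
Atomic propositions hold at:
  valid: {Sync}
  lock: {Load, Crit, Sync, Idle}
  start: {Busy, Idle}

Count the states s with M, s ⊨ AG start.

1

AG start: greatest fixpoint, start Z0 = {Busy, Idle}, keep only states in Sat with every successor in Z. Z1 = {Idle}; fixed.
Sat(AG start) = {Idle}
|Sat(AG start)| = |{Idle}| = 1.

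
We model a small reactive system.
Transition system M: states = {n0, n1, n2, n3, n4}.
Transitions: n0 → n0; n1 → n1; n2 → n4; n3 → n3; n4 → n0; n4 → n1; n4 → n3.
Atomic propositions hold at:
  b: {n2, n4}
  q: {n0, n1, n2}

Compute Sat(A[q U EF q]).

{n0, n1, n2, n4}

EF q: least fixpoint, start Z0 = {n0, n1, n2}, add states with some successor in Z. Z1 = {n0, n1, n2, n4}; fixed.
Sat(EF q) = {n0, n1, n2, n4}
A[q U EF q]: least fixpoint, start Z0 = Sat(EF q) = {n0, n1, n2, n4}, add states in Sat(q) with every successor in Z. Already a fixed point.
Sat(A[q U EF q]) = {n0, n1, n2, n4}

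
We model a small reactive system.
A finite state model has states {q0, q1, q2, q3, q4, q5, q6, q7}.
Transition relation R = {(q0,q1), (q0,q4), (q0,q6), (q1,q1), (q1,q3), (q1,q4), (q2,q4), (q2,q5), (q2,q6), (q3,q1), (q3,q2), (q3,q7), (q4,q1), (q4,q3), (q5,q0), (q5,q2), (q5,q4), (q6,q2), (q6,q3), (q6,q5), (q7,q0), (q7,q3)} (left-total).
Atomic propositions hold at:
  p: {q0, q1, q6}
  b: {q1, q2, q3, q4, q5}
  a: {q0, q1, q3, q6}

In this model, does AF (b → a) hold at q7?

Yes

Sat(b → a) = {q0, q1, q3, q6, q7}
AF (b → a): least fixpoint, start Z0 = {q0, q1, q3, q6, q7}, add states with every successor in Z. Z1 = {q0, q1, q3, q4, q6, q7}; fixed.
Sat(AF (b → a)) = {q0, q1, q3, q4, q6, q7}
q7 ∈ Sat(AF (b → a)) = {q0, q1, q3, q4, q6, q7}, so the formula holds at q7.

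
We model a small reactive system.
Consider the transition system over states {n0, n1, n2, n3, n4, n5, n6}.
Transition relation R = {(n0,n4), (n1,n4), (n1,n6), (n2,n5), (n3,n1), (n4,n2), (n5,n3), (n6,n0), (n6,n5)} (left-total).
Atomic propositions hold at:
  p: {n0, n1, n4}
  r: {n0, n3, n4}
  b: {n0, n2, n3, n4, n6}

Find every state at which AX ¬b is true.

{n2, n3}

Sat(¬b) = {n1, n5}
Sat(AX ¬b) = {s : every successor in {n1, n5}} = {n2, n3}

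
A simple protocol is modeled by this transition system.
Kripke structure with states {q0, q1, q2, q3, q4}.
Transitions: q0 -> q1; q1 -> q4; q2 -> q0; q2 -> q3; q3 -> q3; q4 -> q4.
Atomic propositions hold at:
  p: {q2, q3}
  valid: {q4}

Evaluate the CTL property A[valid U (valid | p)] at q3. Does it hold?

Sat(valid | p) = {q2, q3, q4}
A[valid U (valid | p)]: least fixpoint, start Z0 = Sat((valid | p)) = {q2, q3, q4}, add states in Sat(valid) with every successor in Z. Already a fixed point.
Sat(A[valid U (valid | p)]) = {q2, q3, q4}
q3 ∈ Sat(A[valid U (valid | p)]) = {q2, q3, q4}, so the formula holds at q3.

Yes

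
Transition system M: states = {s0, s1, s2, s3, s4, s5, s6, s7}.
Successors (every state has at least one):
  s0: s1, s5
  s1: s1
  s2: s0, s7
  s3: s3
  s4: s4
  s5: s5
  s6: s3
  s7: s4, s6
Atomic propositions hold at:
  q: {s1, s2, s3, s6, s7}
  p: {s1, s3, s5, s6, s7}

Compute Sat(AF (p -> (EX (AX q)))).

{s0, s1, s2, s3, s4, s6, s7}

Sat(AX q) = {s : every successor in {s1, s2, s3, s6, s7}} = {s1, s3, s6}
Sat(EX (AX q)) = {s : some successor in {s1, s3, s6}} = {s0, s1, s3, s6, s7}
Sat(p -> (EX (AX q))) = {s0, s1, s2, s3, s4, s6, s7}
AF (p -> (EX (AX q))): least fixpoint, start Z0 = {s0, s1, s2, s3, s4, s6, s7}, add states with every successor in Z. Already a fixed point.
Sat(AF (p -> (EX (AX q)))) = {s0, s1, s2, s3, s4, s6, s7}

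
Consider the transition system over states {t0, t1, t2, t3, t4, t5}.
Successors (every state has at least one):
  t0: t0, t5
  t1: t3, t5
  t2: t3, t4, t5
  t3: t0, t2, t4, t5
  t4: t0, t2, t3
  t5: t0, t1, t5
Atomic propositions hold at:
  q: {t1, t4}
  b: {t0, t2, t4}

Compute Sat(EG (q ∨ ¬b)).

Sat(¬b) = {t1, t3, t5}
Sat(q ∨ ¬b) = {t1, t3, t4, t5}
EG (q ∨ ¬b): greatest fixpoint, start Z0 = {t1, t3, t4, t5}, keep only states in Sat with some successor in Z. Already a fixed point.
Sat(EG (q ∨ ¬b)) = {t1, t3, t4, t5}

{t1, t3, t4, t5}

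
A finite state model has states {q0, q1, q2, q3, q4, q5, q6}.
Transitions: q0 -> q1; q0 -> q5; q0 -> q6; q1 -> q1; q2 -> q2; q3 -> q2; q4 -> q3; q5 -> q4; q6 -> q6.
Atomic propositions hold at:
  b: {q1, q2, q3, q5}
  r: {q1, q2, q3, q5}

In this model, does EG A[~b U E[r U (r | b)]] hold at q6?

Sat(~b) = {q0, q4, q6}
Sat(r | b) = {q1, q2, q3, q5}
E[r U (r | b)]: least fixpoint, start Z0 = Sat((r | b)) = {q1, q2, q3, q5}, add states in Sat(r) with some successor in Z. Already a fixed point.
Sat(E[r U (r | b)]) = {q1, q2, q3, q5}
A[~b U E[r U (r | b)]]: least fixpoint, start Z0 = Sat(E[r U (r | b)]) = {q1, q2, q3, q5}, add states in Sat(~b) with every successor in Z. Z1 = {q1, q2, q3, q4, q5}; fixed.
Sat(A[~b U E[r U (r | b)]]) = {q1, q2, q3, q4, q5}
EG A[~b U E[r U (r | b)]]: greatest fixpoint, start Z0 = {q1, q2, q3, q4, q5}, keep only states in Sat with some successor in Z. Already a fixed point.
Sat(EG A[~b U E[r U (r | b)]]) = {q1, q2, q3, q4, q5}
q6 ∉ Sat(EG A[~b U E[r U (r | b)]]) = {q1, q2, q3, q4, q5}, so the formula does not hold at q6.

No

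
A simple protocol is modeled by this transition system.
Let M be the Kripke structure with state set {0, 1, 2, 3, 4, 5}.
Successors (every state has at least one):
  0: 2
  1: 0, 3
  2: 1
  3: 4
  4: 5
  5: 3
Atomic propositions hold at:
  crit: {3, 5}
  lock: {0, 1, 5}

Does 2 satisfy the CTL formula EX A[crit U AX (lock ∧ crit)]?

No

Sat(lock ∧ crit) = {5}
Sat(AX (lock ∧ crit)) = {s : every successor in {5}} = {4}
A[crit U AX (lock ∧ crit)]: least fixpoint, start Z0 = Sat(AX (lock ∧ crit)) = {4}, add states in Sat(crit) with every successor in Z. Z1 = {3, 4}; Z2 = {3, 4, 5}; fixed.
Sat(A[crit U AX (lock ∧ crit)]) = {3, 4, 5}
Sat(EX A[crit U AX (lock ∧ crit)]) = {s : some successor in {3, 4, 5}} = {1, 3, 4, 5}
2 ∉ Sat(EX A[crit U AX (lock ∧ crit)]) = {1, 3, 4, 5}, so the formula does not hold at 2.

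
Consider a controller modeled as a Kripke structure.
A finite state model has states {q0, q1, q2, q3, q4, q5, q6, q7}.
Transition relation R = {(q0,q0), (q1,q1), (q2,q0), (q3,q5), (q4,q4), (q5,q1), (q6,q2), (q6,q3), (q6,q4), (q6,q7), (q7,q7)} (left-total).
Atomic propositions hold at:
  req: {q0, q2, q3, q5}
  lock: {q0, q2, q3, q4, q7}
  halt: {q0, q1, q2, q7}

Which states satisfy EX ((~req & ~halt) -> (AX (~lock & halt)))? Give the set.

Sat(~req) = {q1, q4, q6, q7}
Sat(~halt) = {q3, q4, q5, q6}
Sat(~req & ~halt) = {q4, q6}
Sat(~lock) = {q1, q5, q6}
Sat(~lock & halt) = {q1}
Sat(AX (~lock & halt)) = {s : every successor in {q1}} = {q1, q5}
Sat((~req & ~halt) -> (AX (~lock & halt))) = {q0, q1, q2, q3, q5, q7}
Sat(EX ((~req & ~halt) -> (AX (~lock & halt)))) = {s : some successor in {q0, q1, q2, q3, q5, q7}} = {q0, q1, q2, q3, q5, q6, q7}

{q0, q1, q2, q3, q5, q6, q7}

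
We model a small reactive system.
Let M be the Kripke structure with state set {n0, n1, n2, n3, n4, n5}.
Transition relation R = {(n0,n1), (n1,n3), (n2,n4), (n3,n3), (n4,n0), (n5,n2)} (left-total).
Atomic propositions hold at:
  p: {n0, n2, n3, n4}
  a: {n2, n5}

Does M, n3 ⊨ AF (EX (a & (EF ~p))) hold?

Sat(~p) = {n1, n5}
EF ~p: least fixpoint, start Z0 = {n1, n5}, add states with some successor in Z. Z1 = {n0, n1, n5}; Z2 = {n0, n1, n4, n5}; Z3 = {n0, n1, n2, n4, n5}; fixed.
Sat(EF ~p) = {n0, n1, n2, n4, n5}
Sat(a & (EF ~p)) = {n2, n5}
Sat(EX (a & (EF ~p))) = {s : some successor in {n2, n5}} = {n5}
AF (EX (a & (EF ~p))): least fixpoint, start Z0 = {n5}, add states with every successor in Z. Already a fixed point.
Sat(AF (EX (a & (EF ~p)))) = {n5}
n3 ∉ Sat(AF (EX (a & (EF ~p)))) = {n5}, so the formula does not hold at n3.

No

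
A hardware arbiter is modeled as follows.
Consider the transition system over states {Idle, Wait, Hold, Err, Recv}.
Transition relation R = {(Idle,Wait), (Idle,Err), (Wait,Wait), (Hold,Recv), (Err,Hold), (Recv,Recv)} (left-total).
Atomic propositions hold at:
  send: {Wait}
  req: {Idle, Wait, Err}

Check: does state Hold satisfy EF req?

No

EF req: least fixpoint, start Z0 = {Idle, Wait, Err}, add states with some successor in Z. Already a fixed point.
Sat(EF req) = {Idle, Wait, Err}
Hold ∉ Sat(EF req) = {Idle, Wait, Err}, so the formula does not hold at Hold.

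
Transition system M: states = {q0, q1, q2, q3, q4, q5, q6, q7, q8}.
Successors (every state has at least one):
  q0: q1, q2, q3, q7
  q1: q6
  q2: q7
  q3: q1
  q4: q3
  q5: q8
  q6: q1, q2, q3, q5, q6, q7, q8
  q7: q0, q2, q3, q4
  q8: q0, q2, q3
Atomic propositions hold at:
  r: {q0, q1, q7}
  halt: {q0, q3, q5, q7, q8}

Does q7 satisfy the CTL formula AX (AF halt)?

Yes

AF halt: least fixpoint, start Z0 = {q0, q3, q5, q7, q8}, add states with every successor in Z. Z1 = {q0, q2, q3, q4, q5, q7, q8}; fixed.
Sat(AF halt) = {q0, q2, q3, q4, q5, q7, q8}
Sat(AX (AF halt)) = {s : every successor in {q0, q2, q3, q4, q5, q7, q8}} = {q2, q4, q5, q7, q8}
q7 ∈ Sat(AX (AF halt)) = {q2, q4, q5, q7, q8}, so the formula holds at q7.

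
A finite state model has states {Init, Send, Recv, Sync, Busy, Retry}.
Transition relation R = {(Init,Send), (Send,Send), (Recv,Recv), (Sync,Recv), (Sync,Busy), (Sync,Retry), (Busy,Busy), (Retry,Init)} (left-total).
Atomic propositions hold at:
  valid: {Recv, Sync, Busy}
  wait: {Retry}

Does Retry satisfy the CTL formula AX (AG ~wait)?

Sat(~wait) = {Init, Send, Recv, Sync, Busy}
AG ~wait: greatest fixpoint, start Z0 = {Init, Send, Recv, Sync, Busy}, keep only states in Sat with every successor in Z. Z1 = {Init, Send, Recv, Busy}; fixed.
Sat(AG ~wait) = {Init, Send, Recv, Busy}
Sat(AX (AG ~wait)) = {s : every successor in {Init, Send, Recv, Busy}} = {Init, Send, Recv, Busy, Retry}
Retry ∈ Sat(AX (AG ~wait)) = {Init, Send, Recv, Busy, Retry}, so the formula holds at Retry.

Yes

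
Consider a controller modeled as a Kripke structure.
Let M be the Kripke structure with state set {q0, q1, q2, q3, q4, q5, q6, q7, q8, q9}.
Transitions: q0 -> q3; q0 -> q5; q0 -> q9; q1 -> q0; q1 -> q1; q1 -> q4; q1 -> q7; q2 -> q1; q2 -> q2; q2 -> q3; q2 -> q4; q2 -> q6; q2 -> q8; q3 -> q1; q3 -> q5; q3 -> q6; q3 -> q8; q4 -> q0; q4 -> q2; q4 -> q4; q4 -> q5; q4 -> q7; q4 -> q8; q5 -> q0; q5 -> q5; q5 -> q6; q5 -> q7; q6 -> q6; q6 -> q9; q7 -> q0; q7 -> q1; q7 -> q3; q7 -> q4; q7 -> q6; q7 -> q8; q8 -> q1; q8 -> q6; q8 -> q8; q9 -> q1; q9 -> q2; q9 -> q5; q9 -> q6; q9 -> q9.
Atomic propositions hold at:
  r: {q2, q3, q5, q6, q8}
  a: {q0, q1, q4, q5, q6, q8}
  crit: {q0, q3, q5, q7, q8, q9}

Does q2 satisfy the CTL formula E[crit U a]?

E[crit U a]: least fixpoint, start Z0 = Sat(a) = {q0, q1, q4, q5, q6, q8}, add states in Sat(crit) with some successor in Z. Z1 = {q0, q1, q3, q4, q5, q6, q7, q8, q9}; fixed.
Sat(E[crit U a]) = {q0, q1, q3, q4, q5, q6, q7, q8, q9}
q2 ∉ Sat(E[crit U a]) = {q0, q1, q3, q4, q5, q6, q7, q8, q9}, so the formula does not hold at q2.

No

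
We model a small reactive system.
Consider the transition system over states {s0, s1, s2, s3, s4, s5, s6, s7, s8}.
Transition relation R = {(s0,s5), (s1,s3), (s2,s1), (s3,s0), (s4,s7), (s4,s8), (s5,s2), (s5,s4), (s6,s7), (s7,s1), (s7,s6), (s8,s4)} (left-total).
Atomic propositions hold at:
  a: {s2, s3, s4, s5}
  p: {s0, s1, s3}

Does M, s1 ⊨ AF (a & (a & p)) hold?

Sat(a & p) = {s3}
Sat(a & (a & p)) = {s3}
AF (a & (a & p)): least fixpoint, start Z0 = {s3}, add states with every successor in Z. Z1 = {s1, s3}; Z2 = {s1, s2, s3}; fixed.
Sat(AF (a & (a & p))) = {s1, s2, s3}
s1 ∈ Sat(AF (a & (a & p))) = {s1, s2, s3}, so the formula holds at s1.

Yes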